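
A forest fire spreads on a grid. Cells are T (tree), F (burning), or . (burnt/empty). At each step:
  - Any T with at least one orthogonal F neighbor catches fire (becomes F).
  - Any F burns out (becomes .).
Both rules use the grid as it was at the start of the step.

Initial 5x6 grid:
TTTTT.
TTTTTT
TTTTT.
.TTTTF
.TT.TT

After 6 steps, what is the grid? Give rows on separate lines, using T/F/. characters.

Step 1: 2 trees catch fire, 1 burn out
  TTTTT.
  TTTTTT
  TTTTT.
  .TTTF.
  .TT.TF
Step 2: 3 trees catch fire, 2 burn out
  TTTTT.
  TTTTTT
  TTTTF.
  .TTF..
  .TT.F.
Step 3: 3 trees catch fire, 3 burn out
  TTTTT.
  TTTTFT
  TTTF..
  .TF...
  .TT...
Step 4: 6 trees catch fire, 3 burn out
  TTTTF.
  TTTF.F
  TTF...
  .F....
  .TF...
Step 5: 4 trees catch fire, 6 burn out
  TTTF..
  TTF...
  TF....
  ......
  .F....
Step 6: 3 trees catch fire, 4 burn out
  TTF...
  TF....
  F.....
  ......
  ......

TTF...
TF....
F.....
......
......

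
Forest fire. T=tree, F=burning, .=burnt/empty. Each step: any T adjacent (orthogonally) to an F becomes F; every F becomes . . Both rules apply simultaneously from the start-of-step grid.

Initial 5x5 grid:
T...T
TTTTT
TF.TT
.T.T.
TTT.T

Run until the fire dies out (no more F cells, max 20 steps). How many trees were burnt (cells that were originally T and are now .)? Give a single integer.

Step 1: +3 fires, +1 burnt (F count now 3)
Step 2: +3 fires, +3 burnt (F count now 3)
Step 3: +4 fires, +3 burnt (F count now 4)
Step 4: +2 fires, +4 burnt (F count now 2)
Step 5: +3 fires, +2 burnt (F count now 3)
Step 6: +0 fires, +3 burnt (F count now 0)
Fire out after step 6
Initially T: 16, now '.': 24
Total burnt (originally-T cells now '.'): 15

Answer: 15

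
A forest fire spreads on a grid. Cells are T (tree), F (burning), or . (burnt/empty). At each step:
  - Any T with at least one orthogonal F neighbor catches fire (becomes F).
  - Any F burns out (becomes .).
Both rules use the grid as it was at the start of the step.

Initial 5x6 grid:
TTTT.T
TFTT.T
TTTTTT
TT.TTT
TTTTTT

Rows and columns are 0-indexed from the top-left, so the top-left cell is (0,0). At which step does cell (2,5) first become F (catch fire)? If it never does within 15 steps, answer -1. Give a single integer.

Step 1: cell (2,5)='T' (+4 fires, +1 burnt)
Step 2: cell (2,5)='T' (+6 fires, +4 burnt)
Step 3: cell (2,5)='T' (+4 fires, +6 burnt)
Step 4: cell (2,5)='T' (+4 fires, +4 burnt)
Step 5: cell (2,5)='F' (+3 fires, +4 burnt)
  -> target ignites at step 5
Step 6: cell (2,5)='.' (+3 fires, +3 burnt)
Step 7: cell (2,5)='.' (+2 fires, +3 burnt)
Step 8: cell (2,5)='.' (+0 fires, +2 burnt)
  fire out at step 8

5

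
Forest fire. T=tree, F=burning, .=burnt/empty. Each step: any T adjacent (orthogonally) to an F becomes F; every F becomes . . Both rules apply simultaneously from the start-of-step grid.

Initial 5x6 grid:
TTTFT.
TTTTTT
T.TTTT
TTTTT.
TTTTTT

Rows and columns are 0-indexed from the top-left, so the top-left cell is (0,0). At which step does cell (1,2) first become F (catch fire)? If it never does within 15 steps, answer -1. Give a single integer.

Step 1: cell (1,2)='T' (+3 fires, +1 burnt)
Step 2: cell (1,2)='F' (+4 fires, +3 burnt)
  -> target ignites at step 2
Step 3: cell (1,2)='.' (+6 fires, +4 burnt)
Step 4: cell (1,2)='.' (+5 fires, +6 burnt)
Step 5: cell (1,2)='.' (+4 fires, +5 burnt)
Step 6: cell (1,2)='.' (+3 fires, +4 burnt)
Step 7: cell (1,2)='.' (+1 fires, +3 burnt)
Step 8: cell (1,2)='.' (+0 fires, +1 burnt)
  fire out at step 8

2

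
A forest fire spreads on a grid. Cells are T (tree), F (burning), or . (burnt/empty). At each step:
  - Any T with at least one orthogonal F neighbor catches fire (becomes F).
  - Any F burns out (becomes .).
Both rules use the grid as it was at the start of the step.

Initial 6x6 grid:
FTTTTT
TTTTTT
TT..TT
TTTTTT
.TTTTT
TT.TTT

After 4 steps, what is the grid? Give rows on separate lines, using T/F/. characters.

Step 1: 2 trees catch fire, 1 burn out
  .FTTTT
  FTTTTT
  TT..TT
  TTTTTT
  .TTTTT
  TT.TTT
Step 2: 3 trees catch fire, 2 burn out
  ..FTTT
  .FTTTT
  FT..TT
  TTTTTT
  .TTTTT
  TT.TTT
Step 3: 4 trees catch fire, 3 burn out
  ...FTT
  ..FTTT
  .F..TT
  FTTTTT
  .TTTTT
  TT.TTT
Step 4: 3 trees catch fire, 4 burn out
  ....FT
  ...FTT
  ....TT
  .FTTTT
  .TTTTT
  TT.TTT

....FT
...FTT
....TT
.FTTTT
.TTTTT
TT.TTT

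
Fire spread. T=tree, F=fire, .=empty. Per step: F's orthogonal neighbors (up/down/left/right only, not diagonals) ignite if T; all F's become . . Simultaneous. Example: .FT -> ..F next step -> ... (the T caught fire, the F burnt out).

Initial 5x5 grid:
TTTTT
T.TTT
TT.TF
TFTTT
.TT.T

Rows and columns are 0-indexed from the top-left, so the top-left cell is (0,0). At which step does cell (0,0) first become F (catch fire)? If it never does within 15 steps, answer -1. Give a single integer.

Step 1: cell (0,0)='T' (+7 fires, +2 burnt)
Step 2: cell (0,0)='T' (+6 fires, +7 burnt)
Step 3: cell (0,0)='T' (+3 fires, +6 burnt)
Step 4: cell (0,0)='F' (+2 fires, +3 burnt)
  -> target ignites at step 4
Step 5: cell (0,0)='.' (+1 fires, +2 burnt)
Step 6: cell (0,0)='.' (+0 fires, +1 burnt)
  fire out at step 6

4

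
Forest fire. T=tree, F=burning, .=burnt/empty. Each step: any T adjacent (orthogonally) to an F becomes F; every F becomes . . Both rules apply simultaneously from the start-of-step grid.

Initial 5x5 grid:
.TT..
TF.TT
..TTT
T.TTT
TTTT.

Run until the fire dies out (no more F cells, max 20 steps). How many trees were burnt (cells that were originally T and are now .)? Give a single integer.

Answer: 3

Derivation:
Step 1: +2 fires, +1 burnt (F count now 2)
Step 2: +1 fires, +2 burnt (F count now 1)
Step 3: +0 fires, +1 burnt (F count now 0)
Fire out after step 3
Initially T: 16, now '.': 12
Total burnt (originally-T cells now '.'): 3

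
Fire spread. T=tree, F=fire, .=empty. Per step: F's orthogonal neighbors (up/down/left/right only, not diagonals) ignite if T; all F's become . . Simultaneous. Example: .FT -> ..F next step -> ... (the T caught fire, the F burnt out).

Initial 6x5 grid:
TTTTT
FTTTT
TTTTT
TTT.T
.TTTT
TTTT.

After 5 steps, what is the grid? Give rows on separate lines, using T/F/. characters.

Step 1: 3 trees catch fire, 1 burn out
  FTTTT
  .FTTT
  FTTTT
  TTT.T
  .TTTT
  TTTT.
Step 2: 4 trees catch fire, 3 burn out
  .FTTT
  ..FTT
  .FTTT
  FTT.T
  .TTTT
  TTTT.
Step 3: 4 trees catch fire, 4 burn out
  ..FTT
  ...FT
  ..FTT
  .FT.T
  .TTTT
  TTTT.
Step 4: 5 trees catch fire, 4 burn out
  ...FT
  ....F
  ...FT
  ..F.T
  .FTTT
  TTTT.
Step 5: 4 trees catch fire, 5 burn out
  ....F
  .....
  ....F
  ....T
  ..FTT
  TFTT.

....F
.....
....F
....T
..FTT
TFTT.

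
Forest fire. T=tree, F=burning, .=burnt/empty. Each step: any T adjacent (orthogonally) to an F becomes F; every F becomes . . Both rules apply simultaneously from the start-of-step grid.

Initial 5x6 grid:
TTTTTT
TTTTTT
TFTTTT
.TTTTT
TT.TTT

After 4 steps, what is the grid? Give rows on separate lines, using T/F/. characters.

Step 1: 4 trees catch fire, 1 burn out
  TTTTTT
  TFTTTT
  F.FTTT
  .FTTTT
  TT.TTT
Step 2: 6 trees catch fire, 4 burn out
  TFTTTT
  F.FTTT
  ...FTT
  ..FTTT
  TF.TTT
Step 3: 6 trees catch fire, 6 burn out
  F.FTTT
  ...FTT
  ....FT
  ...FTT
  F..TTT
Step 4: 5 trees catch fire, 6 burn out
  ...FTT
  ....FT
  .....F
  ....FT
  ...FTT

...FTT
....FT
.....F
....FT
...FTT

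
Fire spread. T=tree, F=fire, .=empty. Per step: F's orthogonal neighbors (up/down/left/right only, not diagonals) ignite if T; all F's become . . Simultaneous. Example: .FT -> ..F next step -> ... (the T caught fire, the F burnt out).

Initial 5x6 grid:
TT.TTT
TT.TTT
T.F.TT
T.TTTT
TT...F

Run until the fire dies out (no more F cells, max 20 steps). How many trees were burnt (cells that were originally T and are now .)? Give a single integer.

Step 1: +2 fires, +2 burnt (F count now 2)
Step 2: +3 fires, +2 burnt (F count now 3)
Step 3: +2 fires, +3 burnt (F count now 2)
Step 4: +2 fires, +2 burnt (F count now 2)
Step 5: +2 fires, +2 burnt (F count now 2)
Step 6: +1 fires, +2 burnt (F count now 1)
Step 7: +0 fires, +1 burnt (F count now 0)
Fire out after step 7
Initially T: 20, now '.': 22
Total burnt (originally-T cells now '.'): 12

Answer: 12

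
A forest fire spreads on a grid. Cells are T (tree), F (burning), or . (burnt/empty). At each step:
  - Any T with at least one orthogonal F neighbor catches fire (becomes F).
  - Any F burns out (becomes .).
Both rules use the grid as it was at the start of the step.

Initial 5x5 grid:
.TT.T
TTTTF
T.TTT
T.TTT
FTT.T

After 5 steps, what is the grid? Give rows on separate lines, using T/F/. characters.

Step 1: 5 trees catch fire, 2 burn out
  .TT.F
  TTTF.
  T.TTF
  F.TTT
  .FT.T
Step 2: 5 trees catch fire, 5 burn out
  .TT..
  TTF..
  F.TF.
  ..TTF
  ..F.T
Step 3: 7 trees catch fire, 5 burn out
  .TF..
  FF...
  ..F..
  ..FF.
  ....F
Step 4: 1 trees catch fire, 7 burn out
  .F...
  .....
  .....
  .....
  .....
Step 5: 0 trees catch fire, 1 burn out
  .....
  .....
  .....
  .....
  .....

.....
.....
.....
.....
.....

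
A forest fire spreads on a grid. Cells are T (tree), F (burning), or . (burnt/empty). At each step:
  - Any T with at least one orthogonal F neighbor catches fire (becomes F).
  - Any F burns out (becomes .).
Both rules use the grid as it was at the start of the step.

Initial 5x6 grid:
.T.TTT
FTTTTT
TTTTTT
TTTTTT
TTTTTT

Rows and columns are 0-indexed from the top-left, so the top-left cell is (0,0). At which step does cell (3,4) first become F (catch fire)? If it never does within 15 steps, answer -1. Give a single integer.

Step 1: cell (3,4)='T' (+2 fires, +1 burnt)
Step 2: cell (3,4)='T' (+4 fires, +2 burnt)
Step 3: cell (3,4)='T' (+4 fires, +4 burnt)
Step 4: cell (3,4)='T' (+5 fires, +4 burnt)
Step 5: cell (3,4)='T' (+5 fires, +5 burnt)
Step 6: cell (3,4)='F' (+4 fires, +5 burnt)
  -> target ignites at step 6
Step 7: cell (3,4)='.' (+2 fires, +4 burnt)
Step 8: cell (3,4)='.' (+1 fires, +2 burnt)
Step 9: cell (3,4)='.' (+0 fires, +1 burnt)
  fire out at step 9

6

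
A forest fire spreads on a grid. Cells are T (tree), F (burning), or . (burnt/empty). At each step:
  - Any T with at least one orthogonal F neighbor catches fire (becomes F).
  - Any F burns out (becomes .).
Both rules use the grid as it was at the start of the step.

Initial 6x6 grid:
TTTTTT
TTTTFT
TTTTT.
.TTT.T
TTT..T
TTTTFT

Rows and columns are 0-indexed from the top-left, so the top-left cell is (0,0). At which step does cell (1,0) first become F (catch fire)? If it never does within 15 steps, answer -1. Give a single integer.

Step 1: cell (1,0)='T' (+6 fires, +2 burnt)
Step 2: cell (1,0)='T' (+6 fires, +6 burnt)
Step 3: cell (1,0)='T' (+7 fires, +6 burnt)
Step 4: cell (1,0)='F' (+6 fires, +7 burnt)
  -> target ignites at step 4
Step 5: cell (1,0)='.' (+4 fires, +6 burnt)
Step 6: cell (1,0)='.' (+0 fires, +4 burnt)
  fire out at step 6

4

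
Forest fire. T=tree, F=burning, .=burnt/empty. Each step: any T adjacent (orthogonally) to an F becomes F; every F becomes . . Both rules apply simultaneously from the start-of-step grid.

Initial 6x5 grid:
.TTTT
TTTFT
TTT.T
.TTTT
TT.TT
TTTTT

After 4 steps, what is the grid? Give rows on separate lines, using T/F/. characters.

Step 1: 3 trees catch fire, 1 burn out
  .TTFT
  TTF.F
  TTT.T
  .TTTT
  TT.TT
  TTTTT
Step 2: 5 trees catch fire, 3 burn out
  .TF.F
  TF...
  TTF.F
  .TTTT
  TT.TT
  TTTTT
Step 3: 5 trees catch fire, 5 burn out
  .F...
  F....
  TF...
  .TFTF
  TT.TT
  TTTTT
Step 4: 4 trees catch fire, 5 burn out
  .....
  .....
  F....
  .F.F.
  TT.TF
  TTTTT

.....
.....
F....
.F.F.
TT.TF
TTTTT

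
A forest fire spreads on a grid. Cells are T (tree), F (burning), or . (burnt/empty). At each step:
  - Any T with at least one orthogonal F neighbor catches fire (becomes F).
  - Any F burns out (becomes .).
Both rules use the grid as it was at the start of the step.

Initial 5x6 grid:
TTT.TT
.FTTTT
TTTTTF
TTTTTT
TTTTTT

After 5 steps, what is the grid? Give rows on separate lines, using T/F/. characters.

Step 1: 6 trees catch fire, 2 burn out
  TFT.TT
  ..FTTF
  TFTTF.
  TTTTTF
  TTTTTT
Step 2: 11 trees catch fire, 6 burn out
  F.F.TF
  ...FF.
  F.FF..
  TFTTF.
  TTTTTF
Step 3: 6 trees catch fire, 11 burn out
  ....F.
  ......
  ......
  F.FF..
  TFTTF.
Step 4: 3 trees catch fire, 6 burn out
  ......
  ......
  ......
  ......
  F.FF..
Step 5: 0 trees catch fire, 3 burn out
  ......
  ......
  ......
  ......
  ......

......
......
......
......
......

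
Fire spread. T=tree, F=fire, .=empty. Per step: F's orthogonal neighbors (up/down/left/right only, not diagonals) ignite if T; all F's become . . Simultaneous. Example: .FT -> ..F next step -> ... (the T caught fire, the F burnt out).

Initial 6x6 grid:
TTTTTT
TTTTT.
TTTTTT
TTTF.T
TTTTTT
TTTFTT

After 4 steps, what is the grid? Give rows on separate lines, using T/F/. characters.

Step 1: 5 trees catch fire, 2 burn out
  TTTTTT
  TTTTT.
  TTTFTT
  TTF..T
  TTTFTT
  TTF.FT
Step 2: 8 trees catch fire, 5 burn out
  TTTTTT
  TTTFT.
  TTF.FT
  TF...T
  TTF.FT
  TF...F
Step 3: 9 trees catch fire, 8 burn out
  TTTFTT
  TTF.F.
  TF...F
  F....T
  TF...F
  F.....
Step 4: 6 trees catch fire, 9 burn out
  TTF.FT
  TF....
  F.....
  .....F
  F.....
  ......

TTF.FT
TF....
F.....
.....F
F.....
......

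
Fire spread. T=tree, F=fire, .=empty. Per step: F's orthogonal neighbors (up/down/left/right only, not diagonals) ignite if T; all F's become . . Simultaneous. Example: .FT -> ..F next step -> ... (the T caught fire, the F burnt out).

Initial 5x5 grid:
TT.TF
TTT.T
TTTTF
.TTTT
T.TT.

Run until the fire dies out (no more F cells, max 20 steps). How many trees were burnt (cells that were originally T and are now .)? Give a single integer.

Step 1: +4 fires, +2 burnt (F count now 4)
Step 2: +2 fires, +4 burnt (F count now 2)
Step 3: +4 fires, +2 burnt (F count now 4)
Step 4: +4 fires, +4 burnt (F count now 4)
Step 5: +2 fires, +4 burnt (F count now 2)
Step 6: +1 fires, +2 burnt (F count now 1)
Step 7: +0 fires, +1 burnt (F count now 0)
Fire out after step 7
Initially T: 18, now '.': 24
Total burnt (originally-T cells now '.'): 17

Answer: 17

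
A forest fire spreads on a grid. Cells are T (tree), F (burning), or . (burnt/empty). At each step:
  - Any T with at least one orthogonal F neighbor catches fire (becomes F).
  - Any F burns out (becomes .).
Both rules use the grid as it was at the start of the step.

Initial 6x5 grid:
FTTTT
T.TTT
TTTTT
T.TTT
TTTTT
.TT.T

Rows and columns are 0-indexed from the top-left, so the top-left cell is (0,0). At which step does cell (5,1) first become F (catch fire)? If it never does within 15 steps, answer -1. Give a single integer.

Step 1: cell (5,1)='T' (+2 fires, +1 burnt)
Step 2: cell (5,1)='T' (+2 fires, +2 burnt)
Step 3: cell (5,1)='T' (+4 fires, +2 burnt)
Step 4: cell (5,1)='T' (+4 fires, +4 burnt)
Step 5: cell (5,1)='T' (+4 fires, +4 burnt)
Step 6: cell (5,1)='F' (+4 fires, +4 burnt)
  -> target ignites at step 6
Step 7: cell (5,1)='.' (+3 fires, +4 burnt)
Step 8: cell (5,1)='.' (+1 fires, +3 burnt)
Step 9: cell (5,1)='.' (+1 fires, +1 burnt)
Step 10: cell (5,1)='.' (+0 fires, +1 burnt)
  fire out at step 10

6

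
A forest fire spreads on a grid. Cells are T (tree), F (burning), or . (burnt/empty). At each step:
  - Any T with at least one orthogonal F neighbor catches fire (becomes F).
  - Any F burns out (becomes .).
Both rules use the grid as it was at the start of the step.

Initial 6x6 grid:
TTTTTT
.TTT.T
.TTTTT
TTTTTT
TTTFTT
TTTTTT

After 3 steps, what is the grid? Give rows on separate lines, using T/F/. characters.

Step 1: 4 trees catch fire, 1 burn out
  TTTTTT
  .TTT.T
  .TTTTT
  TTTFTT
  TTF.FT
  TTTFTT
Step 2: 7 trees catch fire, 4 burn out
  TTTTTT
  .TTT.T
  .TTFTT
  TTF.FT
  TF...F
  TTF.FT
Step 3: 8 trees catch fire, 7 burn out
  TTTTTT
  .TTF.T
  .TF.FT
  TF...F
  F.....
  TF...F

TTTTTT
.TTF.T
.TF.FT
TF...F
F.....
TF...F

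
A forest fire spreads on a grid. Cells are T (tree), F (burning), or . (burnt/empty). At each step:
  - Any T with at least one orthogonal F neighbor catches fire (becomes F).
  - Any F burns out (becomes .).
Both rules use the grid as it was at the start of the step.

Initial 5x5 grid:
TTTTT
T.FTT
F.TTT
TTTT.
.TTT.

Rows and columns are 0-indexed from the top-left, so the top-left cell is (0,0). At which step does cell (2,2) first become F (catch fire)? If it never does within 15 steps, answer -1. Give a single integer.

Step 1: cell (2,2)='F' (+5 fires, +2 burnt)
  -> target ignites at step 1
Step 2: cell (2,2)='.' (+7 fires, +5 burnt)
Step 3: cell (2,2)='.' (+5 fires, +7 burnt)
Step 4: cell (2,2)='.' (+1 fires, +5 burnt)
Step 5: cell (2,2)='.' (+0 fires, +1 burnt)
  fire out at step 5

1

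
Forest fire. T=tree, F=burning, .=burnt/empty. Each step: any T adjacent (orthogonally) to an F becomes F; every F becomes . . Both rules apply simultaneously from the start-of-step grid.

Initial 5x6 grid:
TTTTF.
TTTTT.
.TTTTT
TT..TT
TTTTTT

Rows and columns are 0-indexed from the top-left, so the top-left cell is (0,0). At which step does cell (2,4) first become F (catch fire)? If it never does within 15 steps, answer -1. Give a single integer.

Step 1: cell (2,4)='T' (+2 fires, +1 burnt)
Step 2: cell (2,4)='F' (+3 fires, +2 burnt)
  -> target ignites at step 2
Step 3: cell (2,4)='.' (+5 fires, +3 burnt)
Step 4: cell (2,4)='.' (+5 fires, +5 burnt)
Step 5: cell (2,4)='.' (+4 fires, +5 burnt)
Step 6: cell (2,4)='.' (+2 fires, +4 burnt)
Step 7: cell (2,4)='.' (+2 fires, +2 burnt)
Step 8: cell (2,4)='.' (+1 fires, +2 burnt)
Step 9: cell (2,4)='.' (+0 fires, +1 burnt)
  fire out at step 9

2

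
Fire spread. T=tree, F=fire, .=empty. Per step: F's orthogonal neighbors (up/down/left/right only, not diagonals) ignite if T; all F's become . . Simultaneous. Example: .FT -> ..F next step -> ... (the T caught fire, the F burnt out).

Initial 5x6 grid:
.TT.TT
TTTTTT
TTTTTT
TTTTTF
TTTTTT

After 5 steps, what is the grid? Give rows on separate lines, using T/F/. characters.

Step 1: 3 trees catch fire, 1 burn out
  .TT.TT
  TTTTTT
  TTTTTF
  TTTTF.
  TTTTTF
Step 2: 4 trees catch fire, 3 burn out
  .TT.TT
  TTTTTF
  TTTTF.
  TTTF..
  TTTTF.
Step 3: 5 trees catch fire, 4 burn out
  .TT.TF
  TTTTF.
  TTTF..
  TTF...
  TTTF..
Step 4: 5 trees catch fire, 5 burn out
  .TT.F.
  TTTF..
  TTF...
  TF....
  TTF...
Step 5: 4 trees catch fire, 5 burn out
  .TT...
  TTF...
  TF....
  F.....
  TF....

.TT...
TTF...
TF....
F.....
TF....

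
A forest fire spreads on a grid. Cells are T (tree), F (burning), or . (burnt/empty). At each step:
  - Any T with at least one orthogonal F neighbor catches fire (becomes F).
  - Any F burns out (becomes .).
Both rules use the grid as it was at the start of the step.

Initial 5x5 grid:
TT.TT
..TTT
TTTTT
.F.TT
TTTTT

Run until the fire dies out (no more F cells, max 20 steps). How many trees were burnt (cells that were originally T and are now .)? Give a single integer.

Answer: 17

Derivation:
Step 1: +2 fires, +1 burnt (F count now 2)
Step 2: +4 fires, +2 burnt (F count now 4)
Step 3: +3 fires, +4 burnt (F count now 3)
Step 4: +4 fires, +3 burnt (F count now 4)
Step 5: +3 fires, +4 burnt (F count now 3)
Step 6: +1 fires, +3 burnt (F count now 1)
Step 7: +0 fires, +1 burnt (F count now 0)
Fire out after step 7
Initially T: 19, now '.': 23
Total burnt (originally-T cells now '.'): 17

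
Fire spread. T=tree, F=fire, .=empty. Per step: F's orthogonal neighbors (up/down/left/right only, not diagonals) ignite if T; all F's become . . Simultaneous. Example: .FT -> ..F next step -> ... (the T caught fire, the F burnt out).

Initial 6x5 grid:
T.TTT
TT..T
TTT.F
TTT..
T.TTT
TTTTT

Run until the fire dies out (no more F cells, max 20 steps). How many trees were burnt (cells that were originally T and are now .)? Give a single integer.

Answer: 4

Derivation:
Step 1: +1 fires, +1 burnt (F count now 1)
Step 2: +1 fires, +1 burnt (F count now 1)
Step 3: +1 fires, +1 burnt (F count now 1)
Step 4: +1 fires, +1 burnt (F count now 1)
Step 5: +0 fires, +1 burnt (F count now 0)
Fire out after step 5
Initially T: 22, now '.': 12
Total burnt (originally-T cells now '.'): 4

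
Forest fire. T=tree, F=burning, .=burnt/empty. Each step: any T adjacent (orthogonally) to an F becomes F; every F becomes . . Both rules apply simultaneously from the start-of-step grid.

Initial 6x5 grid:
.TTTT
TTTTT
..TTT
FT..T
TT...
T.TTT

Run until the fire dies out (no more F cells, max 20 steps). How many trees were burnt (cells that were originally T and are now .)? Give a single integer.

Answer: 4

Derivation:
Step 1: +2 fires, +1 burnt (F count now 2)
Step 2: +2 fires, +2 burnt (F count now 2)
Step 3: +0 fires, +2 burnt (F count now 0)
Fire out after step 3
Initially T: 20, now '.': 14
Total burnt (originally-T cells now '.'): 4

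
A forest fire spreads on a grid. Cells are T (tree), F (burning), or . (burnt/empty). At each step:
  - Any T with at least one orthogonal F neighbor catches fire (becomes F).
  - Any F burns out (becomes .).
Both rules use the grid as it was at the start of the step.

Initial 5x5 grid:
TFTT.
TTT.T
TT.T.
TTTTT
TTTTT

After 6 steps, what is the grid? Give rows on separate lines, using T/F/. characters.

Step 1: 3 trees catch fire, 1 burn out
  F.FT.
  TFT.T
  TT.T.
  TTTTT
  TTTTT
Step 2: 4 trees catch fire, 3 burn out
  ...F.
  F.F.T
  TF.T.
  TTTTT
  TTTTT
Step 3: 2 trees catch fire, 4 burn out
  .....
  ....T
  F..T.
  TFTTT
  TTTTT
Step 4: 3 trees catch fire, 2 burn out
  .....
  ....T
  ...T.
  F.FTT
  TFTTT
Step 5: 3 trees catch fire, 3 burn out
  .....
  ....T
  ...T.
  ...FT
  F.FTT
Step 6: 3 trees catch fire, 3 burn out
  .....
  ....T
  ...F.
  ....F
  ...FT

.....
....T
...F.
....F
...FT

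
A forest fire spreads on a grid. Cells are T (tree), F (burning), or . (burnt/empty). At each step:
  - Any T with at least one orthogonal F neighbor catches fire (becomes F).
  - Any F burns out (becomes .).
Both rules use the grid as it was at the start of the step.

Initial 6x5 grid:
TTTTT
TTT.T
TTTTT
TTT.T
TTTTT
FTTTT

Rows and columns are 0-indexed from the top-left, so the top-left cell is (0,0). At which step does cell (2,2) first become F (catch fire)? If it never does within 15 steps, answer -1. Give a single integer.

Step 1: cell (2,2)='T' (+2 fires, +1 burnt)
Step 2: cell (2,2)='T' (+3 fires, +2 burnt)
Step 3: cell (2,2)='T' (+4 fires, +3 burnt)
Step 4: cell (2,2)='T' (+5 fires, +4 burnt)
Step 5: cell (2,2)='F' (+4 fires, +5 burnt)
  -> target ignites at step 5
Step 6: cell (2,2)='.' (+4 fires, +4 burnt)
Step 7: cell (2,2)='.' (+2 fires, +4 burnt)
Step 8: cell (2,2)='.' (+2 fires, +2 burnt)
Step 9: cell (2,2)='.' (+1 fires, +2 burnt)
Step 10: cell (2,2)='.' (+0 fires, +1 burnt)
  fire out at step 10

5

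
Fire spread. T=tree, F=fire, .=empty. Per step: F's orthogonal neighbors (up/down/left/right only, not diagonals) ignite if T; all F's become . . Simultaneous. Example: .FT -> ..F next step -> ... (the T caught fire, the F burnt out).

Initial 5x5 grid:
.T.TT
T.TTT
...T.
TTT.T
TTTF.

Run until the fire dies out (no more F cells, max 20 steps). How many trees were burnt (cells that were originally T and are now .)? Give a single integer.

Step 1: +1 fires, +1 burnt (F count now 1)
Step 2: +2 fires, +1 burnt (F count now 2)
Step 3: +2 fires, +2 burnt (F count now 2)
Step 4: +1 fires, +2 burnt (F count now 1)
Step 5: +0 fires, +1 burnt (F count now 0)
Fire out after step 5
Initially T: 15, now '.': 16
Total burnt (originally-T cells now '.'): 6

Answer: 6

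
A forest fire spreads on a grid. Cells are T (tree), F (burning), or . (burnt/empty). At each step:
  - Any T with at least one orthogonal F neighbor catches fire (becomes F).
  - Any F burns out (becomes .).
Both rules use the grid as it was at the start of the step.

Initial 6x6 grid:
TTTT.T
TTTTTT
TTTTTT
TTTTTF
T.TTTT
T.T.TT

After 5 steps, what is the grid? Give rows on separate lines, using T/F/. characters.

Step 1: 3 trees catch fire, 1 burn out
  TTTT.T
  TTTTTT
  TTTTTF
  TTTTF.
  T.TTTF
  T.T.TT
Step 2: 5 trees catch fire, 3 burn out
  TTTT.T
  TTTTTF
  TTTTF.
  TTTF..
  T.TTF.
  T.T.TF
Step 3: 6 trees catch fire, 5 burn out
  TTTT.F
  TTTTF.
  TTTF..
  TTF...
  T.TF..
  T.T.F.
Step 4: 4 trees catch fire, 6 burn out
  TTTT..
  TTTF..
  TTF...
  TF....
  T.F...
  T.T...
Step 5: 5 trees catch fire, 4 burn out
  TTTF..
  TTF...
  TF....
  F.....
  T.....
  T.F...

TTTF..
TTF...
TF....
F.....
T.....
T.F...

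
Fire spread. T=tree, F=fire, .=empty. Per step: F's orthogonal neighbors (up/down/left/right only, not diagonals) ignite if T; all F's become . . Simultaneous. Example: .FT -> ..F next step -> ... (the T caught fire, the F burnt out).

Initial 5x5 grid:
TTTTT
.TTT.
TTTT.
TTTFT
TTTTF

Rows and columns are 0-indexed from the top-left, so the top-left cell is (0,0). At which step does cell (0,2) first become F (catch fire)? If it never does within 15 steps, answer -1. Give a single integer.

Step 1: cell (0,2)='T' (+4 fires, +2 burnt)
Step 2: cell (0,2)='T' (+4 fires, +4 burnt)
Step 3: cell (0,2)='T' (+5 fires, +4 burnt)
Step 4: cell (0,2)='F' (+5 fires, +5 burnt)
  -> target ignites at step 4
Step 5: cell (0,2)='.' (+1 fires, +5 burnt)
Step 6: cell (0,2)='.' (+1 fires, +1 burnt)
Step 7: cell (0,2)='.' (+0 fires, +1 burnt)
  fire out at step 7

4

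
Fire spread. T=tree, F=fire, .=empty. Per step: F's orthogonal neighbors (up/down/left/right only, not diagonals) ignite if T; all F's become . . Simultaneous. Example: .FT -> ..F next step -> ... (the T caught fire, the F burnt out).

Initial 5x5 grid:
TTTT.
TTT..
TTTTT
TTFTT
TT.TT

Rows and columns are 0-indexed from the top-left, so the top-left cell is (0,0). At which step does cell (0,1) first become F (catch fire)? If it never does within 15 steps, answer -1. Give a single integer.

Step 1: cell (0,1)='T' (+3 fires, +1 burnt)
Step 2: cell (0,1)='T' (+7 fires, +3 burnt)
Step 3: cell (0,1)='T' (+6 fires, +7 burnt)
Step 4: cell (0,1)='F' (+3 fires, +6 burnt)
  -> target ignites at step 4
Step 5: cell (0,1)='.' (+1 fires, +3 burnt)
Step 6: cell (0,1)='.' (+0 fires, +1 burnt)
  fire out at step 6

4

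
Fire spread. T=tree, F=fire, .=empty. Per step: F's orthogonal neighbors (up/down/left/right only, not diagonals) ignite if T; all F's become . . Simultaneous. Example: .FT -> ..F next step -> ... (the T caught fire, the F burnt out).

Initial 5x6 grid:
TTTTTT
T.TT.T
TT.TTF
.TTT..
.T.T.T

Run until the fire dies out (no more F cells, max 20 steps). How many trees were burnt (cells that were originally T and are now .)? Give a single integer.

Step 1: +2 fires, +1 burnt (F count now 2)
Step 2: +2 fires, +2 burnt (F count now 2)
Step 3: +3 fires, +2 burnt (F count now 3)
Step 4: +4 fires, +3 burnt (F count now 4)
Step 5: +2 fires, +4 burnt (F count now 2)
Step 6: +3 fires, +2 burnt (F count now 3)
Step 7: +2 fires, +3 burnt (F count now 2)
Step 8: +1 fires, +2 burnt (F count now 1)
Step 9: +0 fires, +1 burnt (F count now 0)
Fire out after step 9
Initially T: 20, now '.': 29
Total burnt (originally-T cells now '.'): 19

Answer: 19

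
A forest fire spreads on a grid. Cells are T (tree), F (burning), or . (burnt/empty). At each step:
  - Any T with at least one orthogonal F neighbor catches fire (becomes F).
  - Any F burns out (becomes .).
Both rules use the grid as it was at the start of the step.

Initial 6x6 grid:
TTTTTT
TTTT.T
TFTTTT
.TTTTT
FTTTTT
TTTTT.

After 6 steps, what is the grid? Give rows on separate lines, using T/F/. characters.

Step 1: 6 trees catch fire, 2 burn out
  TTTTTT
  TFTT.T
  F.FTTT
  .FTTTT
  .FTTTT
  FTTTT.
Step 2: 7 trees catch fire, 6 burn out
  TFTTTT
  F.FT.T
  ...FTT
  ..FTTT
  ..FTTT
  .FTTT.
Step 3: 7 trees catch fire, 7 burn out
  F.FTTT
  ...F.T
  ....FT
  ...FTT
  ...FTT
  ..FTT.
Step 4: 5 trees catch fire, 7 burn out
  ...FTT
  .....T
  .....F
  ....FT
  ....FT
  ...FT.
Step 5: 5 trees catch fire, 5 burn out
  ....FT
  .....F
  ......
  .....F
  .....F
  ....F.
Step 6: 1 trees catch fire, 5 burn out
  .....F
  ......
  ......
  ......
  ......
  ......

.....F
......
......
......
......
......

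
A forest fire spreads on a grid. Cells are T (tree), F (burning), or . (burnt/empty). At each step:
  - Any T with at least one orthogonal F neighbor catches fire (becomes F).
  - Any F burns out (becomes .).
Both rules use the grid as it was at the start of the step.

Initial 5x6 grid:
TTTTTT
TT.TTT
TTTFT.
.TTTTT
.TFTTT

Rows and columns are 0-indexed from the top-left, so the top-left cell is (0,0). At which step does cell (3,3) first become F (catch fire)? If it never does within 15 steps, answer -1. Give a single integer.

Step 1: cell (3,3)='F' (+7 fires, +2 burnt)
  -> target ignites at step 1
Step 2: cell (3,3)='.' (+6 fires, +7 burnt)
Step 3: cell (3,3)='.' (+7 fires, +6 burnt)
Step 4: cell (3,3)='.' (+3 fires, +7 burnt)
Step 5: cell (3,3)='.' (+1 fires, +3 burnt)
Step 6: cell (3,3)='.' (+0 fires, +1 burnt)
  fire out at step 6

1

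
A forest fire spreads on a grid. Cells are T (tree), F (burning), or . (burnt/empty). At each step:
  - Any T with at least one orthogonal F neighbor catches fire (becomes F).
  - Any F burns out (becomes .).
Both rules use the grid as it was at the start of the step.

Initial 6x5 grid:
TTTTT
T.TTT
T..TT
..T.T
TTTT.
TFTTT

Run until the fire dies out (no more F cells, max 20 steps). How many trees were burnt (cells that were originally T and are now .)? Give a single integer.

Answer: 9

Derivation:
Step 1: +3 fires, +1 burnt (F count now 3)
Step 2: +3 fires, +3 burnt (F count now 3)
Step 3: +3 fires, +3 burnt (F count now 3)
Step 4: +0 fires, +3 burnt (F count now 0)
Fire out after step 4
Initially T: 22, now '.': 17
Total burnt (originally-T cells now '.'): 9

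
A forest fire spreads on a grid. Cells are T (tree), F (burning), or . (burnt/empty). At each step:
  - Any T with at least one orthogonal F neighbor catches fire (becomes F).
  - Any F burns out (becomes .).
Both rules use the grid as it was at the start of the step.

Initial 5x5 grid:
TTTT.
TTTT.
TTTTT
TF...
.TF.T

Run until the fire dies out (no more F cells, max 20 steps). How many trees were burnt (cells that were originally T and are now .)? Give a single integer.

Step 1: +3 fires, +2 burnt (F count now 3)
Step 2: +3 fires, +3 burnt (F count now 3)
Step 3: +4 fires, +3 burnt (F count now 4)
Step 4: +4 fires, +4 burnt (F count now 4)
Step 5: +1 fires, +4 burnt (F count now 1)
Step 6: +0 fires, +1 burnt (F count now 0)
Fire out after step 6
Initially T: 16, now '.': 24
Total burnt (originally-T cells now '.'): 15

Answer: 15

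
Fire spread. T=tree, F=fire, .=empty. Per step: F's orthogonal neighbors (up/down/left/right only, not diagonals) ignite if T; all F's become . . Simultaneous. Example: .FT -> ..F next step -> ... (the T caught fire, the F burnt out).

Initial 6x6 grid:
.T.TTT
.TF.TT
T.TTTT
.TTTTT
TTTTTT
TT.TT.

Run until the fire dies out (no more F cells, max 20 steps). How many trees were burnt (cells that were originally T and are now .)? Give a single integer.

Step 1: +2 fires, +1 burnt (F count now 2)
Step 2: +3 fires, +2 burnt (F count now 3)
Step 3: +4 fires, +3 burnt (F count now 4)
Step 4: +5 fires, +4 burnt (F count now 5)
Step 5: +7 fires, +5 burnt (F count now 7)
Step 6: +5 fires, +7 burnt (F count now 5)
Step 7: +0 fires, +5 burnt (F count now 0)
Fire out after step 7
Initially T: 27, now '.': 35
Total burnt (originally-T cells now '.'): 26

Answer: 26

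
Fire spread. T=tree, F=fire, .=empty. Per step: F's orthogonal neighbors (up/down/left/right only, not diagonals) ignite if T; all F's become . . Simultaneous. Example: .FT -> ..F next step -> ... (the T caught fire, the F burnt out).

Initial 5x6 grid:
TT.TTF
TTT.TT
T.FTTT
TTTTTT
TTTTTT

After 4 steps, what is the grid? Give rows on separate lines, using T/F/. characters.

Step 1: 5 trees catch fire, 2 burn out
  TT.TF.
  TTF.TF
  T..FTT
  TTFTTT
  TTTTTT
Step 2: 8 trees catch fire, 5 burn out
  TT.F..
  TF..F.
  T...FF
  TF.FTT
  TTFTTT
Step 3: 7 trees catch fire, 8 burn out
  TF....
  F.....
  T.....
  F...FF
  TF.FTT
Step 4: 5 trees catch fire, 7 burn out
  F.....
  ......
  F.....
  ......
  F...FF

F.....
......
F.....
......
F...FF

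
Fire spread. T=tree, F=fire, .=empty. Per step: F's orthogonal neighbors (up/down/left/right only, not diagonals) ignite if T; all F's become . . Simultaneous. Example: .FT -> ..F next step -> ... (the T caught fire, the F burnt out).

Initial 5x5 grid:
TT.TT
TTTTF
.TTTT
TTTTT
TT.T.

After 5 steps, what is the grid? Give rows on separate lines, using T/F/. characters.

Step 1: 3 trees catch fire, 1 burn out
  TT.TF
  TTTF.
  .TTTF
  TTTTT
  TT.T.
Step 2: 4 trees catch fire, 3 burn out
  TT.F.
  TTF..
  .TTF.
  TTTTF
  TT.T.
Step 3: 3 trees catch fire, 4 burn out
  TT...
  TF...
  .TF..
  TTTF.
  TT.T.
Step 4: 5 trees catch fire, 3 burn out
  TF...
  F....
  .F...
  TTF..
  TT.F.
Step 5: 2 trees catch fire, 5 burn out
  F....
  .....
  .....
  TF...
  TT...

F....
.....
.....
TF...
TT...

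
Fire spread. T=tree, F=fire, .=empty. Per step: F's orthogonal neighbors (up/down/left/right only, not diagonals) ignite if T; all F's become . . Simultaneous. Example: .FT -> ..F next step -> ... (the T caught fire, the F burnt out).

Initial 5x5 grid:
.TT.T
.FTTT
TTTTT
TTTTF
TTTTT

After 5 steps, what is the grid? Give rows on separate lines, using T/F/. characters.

Step 1: 6 trees catch fire, 2 burn out
  .FT.T
  ..FTT
  TFTTF
  TTTF.
  TTTTF
Step 2: 9 trees catch fire, 6 burn out
  ..F.T
  ...FF
  F.FF.
  TFF..
  TTTF.
Step 3: 4 trees catch fire, 9 burn out
  ....F
  .....
  .....
  F....
  TFF..
Step 4: 1 trees catch fire, 4 burn out
  .....
  .....
  .....
  .....
  F....
Step 5: 0 trees catch fire, 1 burn out
  .....
  .....
  .....
  .....
  .....

.....
.....
.....
.....
.....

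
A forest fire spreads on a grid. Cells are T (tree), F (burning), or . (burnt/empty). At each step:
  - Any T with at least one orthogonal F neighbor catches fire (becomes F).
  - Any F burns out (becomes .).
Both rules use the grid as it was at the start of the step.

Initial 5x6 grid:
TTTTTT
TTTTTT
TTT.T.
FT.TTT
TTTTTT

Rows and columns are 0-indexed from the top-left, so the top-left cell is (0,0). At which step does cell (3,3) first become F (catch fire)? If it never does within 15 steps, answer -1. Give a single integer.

Step 1: cell (3,3)='T' (+3 fires, +1 burnt)
Step 2: cell (3,3)='T' (+3 fires, +3 burnt)
Step 3: cell (3,3)='T' (+4 fires, +3 burnt)
Step 4: cell (3,3)='T' (+3 fires, +4 burnt)
Step 5: cell (3,3)='F' (+4 fires, +3 burnt)
  -> target ignites at step 5
Step 6: cell (3,3)='.' (+4 fires, +4 burnt)
Step 7: cell (3,3)='.' (+4 fires, +4 burnt)
Step 8: cell (3,3)='.' (+1 fires, +4 burnt)
Step 9: cell (3,3)='.' (+0 fires, +1 burnt)
  fire out at step 9

5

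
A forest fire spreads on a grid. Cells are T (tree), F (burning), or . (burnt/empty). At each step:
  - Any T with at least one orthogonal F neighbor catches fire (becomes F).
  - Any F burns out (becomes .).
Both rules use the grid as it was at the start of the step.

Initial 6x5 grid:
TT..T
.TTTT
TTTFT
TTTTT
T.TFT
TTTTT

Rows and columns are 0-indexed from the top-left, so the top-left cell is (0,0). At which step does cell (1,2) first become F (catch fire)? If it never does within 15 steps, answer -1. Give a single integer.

Step 1: cell (1,2)='T' (+7 fires, +2 burnt)
Step 2: cell (1,2)='F' (+7 fires, +7 burnt)
  -> target ignites at step 2
Step 3: cell (1,2)='.' (+5 fires, +7 burnt)
Step 4: cell (1,2)='.' (+3 fires, +5 burnt)
Step 5: cell (1,2)='.' (+2 fires, +3 burnt)
Step 6: cell (1,2)='.' (+0 fires, +2 burnt)
  fire out at step 6

2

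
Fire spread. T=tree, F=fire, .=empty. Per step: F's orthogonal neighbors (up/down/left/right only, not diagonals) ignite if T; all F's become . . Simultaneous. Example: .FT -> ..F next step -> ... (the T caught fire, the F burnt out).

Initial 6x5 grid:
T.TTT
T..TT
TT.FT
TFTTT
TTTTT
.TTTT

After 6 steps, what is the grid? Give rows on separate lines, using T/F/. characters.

Step 1: 7 trees catch fire, 2 burn out
  T.TTT
  T..FT
  TF..F
  F.FFT
  TFTTT
  .TTTT
Step 2: 8 trees catch fire, 7 burn out
  T.TFT
  T...F
  F....
  ....F
  F.FFT
  .FTTT
Step 3: 6 trees catch fire, 8 burn out
  T.F.F
  F....
  .....
  .....
  ....F
  ..FFT
Step 4: 2 trees catch fire, 6 burn out
  F....
  .....
  .....
  .....
  .....
  ....F
Step 5: 0 trees catch fire, 2 burn out
  .....
  .....
  .....
  .....
  .....
  .....
Step 6: 0 trees catch fire, 0 burn out
  .....
  .....
  .....
  .....
  .....
  .....

.....
.....
.....
.....
.....
.....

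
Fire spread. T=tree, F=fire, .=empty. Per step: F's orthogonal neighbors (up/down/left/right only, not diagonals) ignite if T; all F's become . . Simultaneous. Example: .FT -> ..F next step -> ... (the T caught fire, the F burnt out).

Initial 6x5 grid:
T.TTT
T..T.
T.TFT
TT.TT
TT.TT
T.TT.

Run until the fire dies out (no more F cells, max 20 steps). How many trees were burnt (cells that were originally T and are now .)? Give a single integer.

Answer: 12

Derivation:
Step 1: +4 fires, +1 burnt (F count now 4)
Step 2: +3 fires, +4 burnt (F count now 3)
Step 3: +4 fires, +3 burnt (F count now 4)
Step 4: +1 fires, +4 burnt (F count now 1)
Step 5: +0 fires, +1 burnt (F count now 0)
Fire out after step 5
Initially T: 20, now '.': 22
Total burnt (originally-T cells now '.'): 12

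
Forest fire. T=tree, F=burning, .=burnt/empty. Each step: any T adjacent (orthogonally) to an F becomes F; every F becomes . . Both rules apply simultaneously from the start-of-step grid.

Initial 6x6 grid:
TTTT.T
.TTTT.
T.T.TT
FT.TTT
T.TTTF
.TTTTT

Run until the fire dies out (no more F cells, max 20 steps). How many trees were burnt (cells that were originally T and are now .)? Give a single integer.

Step 1: +6 fires, +2 burnt (F count now 6)
Step 2: +4 fires, +6 burnt (F count now 4)
Step 3: +4 fires, +4 burnt (F count now 4)
Step 4: +2 fires, +4 burnt (F count now 2)
Step 5: +2 fires, +2 burnt (F count now 2)
Step 6: +2 fires, +2 burnt (F count now 2)
Step 7: +3 fires, +2 burnt (F count now 3)
Step 8: +1 fires, +3 burnt (F count now 1)
Step 9: +1 fires, +1 burnt (F count now 1)
Step 10: +0 fires, +1 burnt (F count now 0)
Fire out after step 10
Initially T: 26, now '.': 35
Total burnt (originally-T cells now '.'): 25

Answer: 25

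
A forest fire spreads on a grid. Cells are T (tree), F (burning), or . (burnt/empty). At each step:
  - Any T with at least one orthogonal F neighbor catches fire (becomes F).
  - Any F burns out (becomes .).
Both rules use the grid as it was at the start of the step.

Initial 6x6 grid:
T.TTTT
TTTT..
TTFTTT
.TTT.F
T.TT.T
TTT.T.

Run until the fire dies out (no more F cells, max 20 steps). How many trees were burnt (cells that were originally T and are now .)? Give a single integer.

Step 1: +6 fires, +2 burnt (F count now 6)
Step 2: +8 fires, +6 burnt (F count now 8)
Step 3: +4 fires, +8 burnt (F count now 4)
Step 4: +3 fires, +4 burnt (F count now 3)
Step 5: +2 fires, +3 burnt (F count now 2)
Step 6: +1 fires, +2 burnt (F count now 1)
Step 7: +0 fires, +1 burnt (F count now 0)
Fire out after step 7
Initially T: 25, now '.': 35
Total burnt (originally-T cells now '.'): 24

Answer: 24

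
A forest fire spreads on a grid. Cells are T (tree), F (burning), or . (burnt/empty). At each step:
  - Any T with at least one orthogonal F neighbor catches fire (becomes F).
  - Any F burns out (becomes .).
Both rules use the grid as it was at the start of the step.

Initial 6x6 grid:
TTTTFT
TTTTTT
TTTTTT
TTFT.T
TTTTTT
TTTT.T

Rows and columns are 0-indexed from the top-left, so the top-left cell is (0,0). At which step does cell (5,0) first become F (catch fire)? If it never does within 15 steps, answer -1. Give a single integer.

Step 1: cell (5,0)='T' (+7 fires, +2 burnt)
Step 2: cell (5,0)='T' (+11 fires, +7 burnt)
Step 3: cell (5,0)='T' (+8 fires, +11 burnt)
Step 4: cell (5,0)='F' (+5 fires, +8 burnt)
  -> target ignites at step 4
Step 5: cell (5,0)='.' (+1 fires, +5 burnt)
Step 6: cell (5,0)='.' (+0 fires, +1 burnt)
  fire out at step 6

4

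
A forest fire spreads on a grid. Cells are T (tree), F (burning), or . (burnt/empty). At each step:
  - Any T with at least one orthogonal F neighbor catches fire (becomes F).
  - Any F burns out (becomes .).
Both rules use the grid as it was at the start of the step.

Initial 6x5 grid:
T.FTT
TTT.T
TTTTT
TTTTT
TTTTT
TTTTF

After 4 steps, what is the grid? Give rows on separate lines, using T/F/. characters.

Step 1: 4 trees catch fire, 2 burn out
  T..FT
  TTF.T
  TTTTT
  TTTTT
  TTTTF
  TTTF.
Step 2: 6 trees catch fire, 4 burn out
  T...F
  TF..T
  TTFTT
  TTTTF
  TTTF.
  TTF..
Step 3: 9 trees catch fire, 6 burn out
  T....
  F...F
  TF.FF
  TTFF.
  TTF..
  TF...
Step 4: 5 trees catch fire, 9 burn out
  F....
  .....
  F....
  TF...
  TF...
  F....

F....
.....
F....
TF...
TF...
F....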